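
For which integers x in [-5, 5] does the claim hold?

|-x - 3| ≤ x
Over all integers in [-5, 5], LHS − RHS is smallest at x = 0, where it equals 3:
x = 0: LHS = |-0 - 3| = |-3| = 3; 3 ≤ 0 — FAILS
At the ends of the range:
x = -5: LHS = |-(-5) - 3| = |2| = 2; 2 ≤ -5 — FAILS
x = 5: LHS = |-5 - 3| = |-8| = 8; 8 ≤ 5 — FAILS
Hence LHS − RHS is never zero or negative, i.e. LHS > RHS throughout, so the claimed relation (≤) fails for every integer in [-5, 5].

Answer: None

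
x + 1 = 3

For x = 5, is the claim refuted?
Substitute x = 5 into the relation:
x = 5: LHS = 5 + 1 = 6; 6 = 3 — FAILS

Since the claim fails at x = 5, this value is a counterexample.

Answer: Yes, x = 5 is a counterexample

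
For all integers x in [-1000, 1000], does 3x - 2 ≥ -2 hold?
The claim fails at x = -1:
x = -1: LHS = 3·(-1) - 2 = -5; -5 ≥ -2 — FAILS

Because a single integer refutes it, the statement is false.

Answer: False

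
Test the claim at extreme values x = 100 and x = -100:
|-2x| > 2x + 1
x = 100: LHS = |-2·100| = |-200| = 200, RHS = 2·100 + 1 = 201; 200 > 201 — FAILS
x = -100: LHS = |-2·(-100)| = |200| = 200, RHS = 2·(-100) + 1 = -199; 200 > -199 — holds

Answer: Partially: fails for x = 100, holds for x = -100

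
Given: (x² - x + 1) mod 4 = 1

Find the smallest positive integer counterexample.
Testing positive integers:
x = 1: LHS = (1² - 1 + 1) mod 4 = 1 mod 4 = 1; 1 = 1 — holds
x = 2: LHS = (2² - 2 + 1) mod 4 = 3 mod 4 = 3; 3 = 1 — FAILS  ← smallest positive counterexample

Answer: x = 2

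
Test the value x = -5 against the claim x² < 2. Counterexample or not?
Substitute x = -5 into the relation:
x = -5: LHS = (-5)² = 25; 25 < 2 — FAILS

Since the claim fails at x = -5, this value is a counterexample.

Answer: Yes, x = -5 is a counterexample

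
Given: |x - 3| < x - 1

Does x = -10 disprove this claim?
Substitute x = -10 into the relation:
x = -10: LHS = |(-10) - 3| = |-13| = 13, RHS = (-10) - 1 = -11; 13 < -11 — FAILS

Since the claim fails at x = -10, this value is a counterexample.

Answer: Yes, x = -10 is a counterexample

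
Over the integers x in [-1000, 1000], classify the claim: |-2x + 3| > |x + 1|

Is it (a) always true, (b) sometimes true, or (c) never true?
Holds at x = 0: LHS = |-2·0 + 3| = |3| = 3, RHS = |0 + 1| = |1| = 1; 3 > 1 — holds
Fails at x = 1: LHS = |-2·1 + 3| = |1| = 1, RHS = |1 + 1| = |2| = 2; 1 > 2 — FAILS
It is satisfied by some integers in the range but not all.

Answer: Sometimes true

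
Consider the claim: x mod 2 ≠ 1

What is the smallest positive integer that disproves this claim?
Testing positive integers:
x = 1: LHS = 1 mod 2 = 1; 1 ≠ 1 — FAILS  ← smallest positive counterexample

Answer: x = 1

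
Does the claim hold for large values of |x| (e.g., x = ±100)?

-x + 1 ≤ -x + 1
x = 100: LHS = -100 + 1 = -99, RHS = -100 + 1 = -99; -99 ≤ -99 — holds
x = -100: LHS = -(-100) + 1 = 101, RHS = -(-100) + 1 = 101; 101 ≤ 101 — holds

Answer: Yes, holds for both x = 100 and x = -100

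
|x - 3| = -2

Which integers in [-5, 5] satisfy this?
An absolute value is never negative, so the left side is ≥ 0 for every x, while the right side is -2. Tightest case in [-5, 5] is x = 3:
x = 3: LHS = |3 - 3| = |0| = 0; 0 = -2 — FAILS
Hence LHS − RHS is never 0, i.e. the two sides are never equal, so the claimed relation (=) fails for every integer in [-5, 5].

Answer: None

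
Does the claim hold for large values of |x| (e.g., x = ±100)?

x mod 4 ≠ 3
x = 100: LHS = 100 mod 4 = 0; 0 ≠ 3 — holds
x = -100: LHS = (-100) mod 4 = 0; 0 ≠ 3 — holds

Answer: Yes, holds for both x = 100 and x = -100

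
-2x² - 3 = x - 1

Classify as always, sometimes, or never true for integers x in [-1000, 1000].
Over all integers in [-1000, 1000], LHS − RHS is always negative; it is closest to 0 at x = 0, where it equals -2:
x = 0: LHS = -2·0² - 3 = -3, RHS = 0 - 1 = -1; -3 = -1 — FAILS
At the ends of the range:
x = -1000: LHS = -2·(-1000)² - 3 = -2000003, RHS = (-1000) - 1 = -1001; -2000003 = -1001 — FAILS
x = 1000: LHS = -2·1000² - 3 = -2000003, RHS = 1000 - 1 = 999; -2000003 = 999 — FAILS
Hence LHS − RHS is never 0, i.e. the two sides are never equal, so the claimed relation (=) fails for every integer in [-1000, 1000].

No integer in the range satisfies it.

Answer: Never true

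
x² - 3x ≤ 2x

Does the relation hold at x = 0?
x = 0: LHS = 0² - 3·0 = 0, RHS = 2·0 = 0; 0 ≤ 0 — holds

The relation is satisfied at x = 0.

Answer: Yes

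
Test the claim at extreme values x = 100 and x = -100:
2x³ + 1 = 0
x = 100: LHS = 2·100³ + 1 = 2000001; 2000001 = 0 — FAILS
x = -100: LHS = 2·(-100)³ + 1 = -1999999; -1999999 = 0 — FAILS

Answer: No, fails for both x = 100 and x = -100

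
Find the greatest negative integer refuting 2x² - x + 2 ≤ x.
Testing negative integers from -1 downward:
x = -1: LHS = 2·(-1)² - (-1) + 2 = 5; 5 ≤ -1 — FAILS  ← closest negative counterexample to 0

Answer: x = -1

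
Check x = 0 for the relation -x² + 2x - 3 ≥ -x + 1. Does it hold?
x = 0: LHS = -0² + 2·0 - 3 = -3, RHS = -0 + 1 = 1; -3 ≥ 1 — FAILS

The relation fails at x = 0, so x = 0 is a counterexample.

Answer: No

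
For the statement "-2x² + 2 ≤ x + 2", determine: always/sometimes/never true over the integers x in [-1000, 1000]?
Over all integers in [-1000, 1000], LHS − RHS is largest at x = 0, where it equals 0:
x = 0: LHS = -2·0² + 2 = 2, RHS = 0 + 2 = 2; 2 ≤ 2 — holds
At the ends of the range:
x = -1000: LHS = -2·(-1000)² + 2 = -1999998, RHS = (-1000) + 2 = -998; -1999998 ≤ -998 — holds
x = 1000: LHS = -2·1000² + 2 = -1999998, RHS = 1000 + 2 = 1002; -1999998 ≤ 1002 — holds
Hence LHS − RHS is never positive, i.e. LHS ≤ RHS throughout, so the relation holds for every integer in [-1000, 1000].

No counterexample exists.

Answer: Always true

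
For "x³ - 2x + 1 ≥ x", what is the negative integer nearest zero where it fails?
Testing negative integers from -1 downward:
x = -1: LHS = (-1)³ - 2·(-1) + 1 = 2; 2 ≥ -1 — holds
x = -2: LHS = (-2)³ - 2·(-2) + 1 = -3; -3 ≥ -2 — FAILS  ← closest negative counterexample to 0

Answer: x = -2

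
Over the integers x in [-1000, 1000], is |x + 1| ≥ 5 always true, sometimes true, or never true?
Holds at x = 4: LHS = |4 + 1| = |5| = 5; 5 ≥ 5 — holds
Fails at x = 0: LHS = |0 + 1| = |1| = 1; 1 ≥ 5 — FAILS
It is satisfied by some integers in the range but not all.

Answer: Sometimes true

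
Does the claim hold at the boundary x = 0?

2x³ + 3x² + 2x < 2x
x = 0: LHS = 2·0³ + 3·0² + 2·0 = 0, RHS = 2·0 = 0; 0 < 0 — FAILS

The relation fails at x = 0, so x = 0 is a counterexample.

Answer: No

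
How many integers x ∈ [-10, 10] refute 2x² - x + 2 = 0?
Counterexamples in [-10, 10]: {-10, -9, -8, -7, -6, -5, -4, -3, -2, -1, 0, 1, 2, 3, 4, 5, 6, 7, 8, 9, 10}.

Counting them gives 21 values.

Answer: 21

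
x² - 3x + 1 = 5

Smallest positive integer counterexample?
Testing positive integers:
x = 1: LHS = 1² - 3·1 + 1 = -1; -1 = 5 — FAILS  ← smallest positive counterexample

Answer: x = 1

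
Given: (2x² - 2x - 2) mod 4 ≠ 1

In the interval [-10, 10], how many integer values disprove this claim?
For a polynomial with integer coefficients, its value mod 4 depends only on x mod 4, so it suffices to check one representative of each residue class, x = 0, 1, 2, 3:
x = 0: LHS = (2·0² - 2·0 - 2) mod 4 = (-2) mod 4 = 2; 2 ≠ 1 — holds
x = 1: LHS = (2·1² - 2·1 - 2) mod 4 = (-2) mod 4 = 2; 2 ≠ 1 — holds
x = 2: LHS = (2·2² - 2·2 - 2) mod 4 = 2 mod 4 = 2; 2 ≠ 1 — holds
x = 3: LHS = (2·3² - 2·3 - 2) mod 4 = 10 mod 4 = 2; 2 ≠ 1 — holds
The relation holds in every residue class, so the relation holds for every integer in [-10, 10].

No counterexample appears in that range.

Answer: 0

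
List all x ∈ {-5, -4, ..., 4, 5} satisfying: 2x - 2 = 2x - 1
Over all integers in [-5, 5], LHS − RHS is always negative; it is closest to 0 at x = 0, where it equals -1:
x = 0: LHS = 2·0 - 2 = -2, RHS = 2·0 - 1 = -1; -2 = -1 — FAILS
At the ends of the range:
x = -5: LHS = 2·(-5) - 2 = -12, RHS = 2·(-5) - 1 = -11; -12 = -11 — FAILS
x = 5: LHS = 2·5 - 2 = 8, RHS = 2·5 - 1 = 9; 8 = 9 — FAILS
Hence LHS − RHS is never 0, i.e. the two sides are never equal, so the claimed relation (=) fails for every integer in [-5, 5].

Answer: None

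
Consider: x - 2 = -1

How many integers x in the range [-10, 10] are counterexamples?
Counterexamples in [-10, 10]: {-10, -9, -8, -7, -6, -5, -4, -3, -2, -1, 0, 2, 3, 4, 5, 6, 7, 8, 9, 10}.

Counting them gives 20 values.

Answer: 20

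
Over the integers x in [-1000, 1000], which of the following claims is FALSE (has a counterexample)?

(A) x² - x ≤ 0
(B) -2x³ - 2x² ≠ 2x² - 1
(A) x = -1: LHS = (-1)² - (-1) = 2; 2 ≤ 0 — FAILS

(B) Track d = LHS − RHS over the integers in [-1000, 1000]. Equality would need d = 0, but d changes sign only between consecutive integers, jumping over 0:
x = -2: LHS = -2·(-2)³ - 2·(-2)² = 8, RHS = 2·(-2)² - 1 = 7; 8 ≠ 7 — holds  (d = 1)
x = -1: LHS = -2·(-1)³ - 2·(-1)² = 0, RHS = 2·(-1)² - 1 = 1; 0 ≠ 1 — holds  (d = -1)
x = -1: LHS = -2·(-1)³ - 2·(-1)² = 0, RHS = 2·(-1)² - 1 = 1; 0 ≠ 1 — holds  (d = -1)
x = 0: LHS = -2·0³ - 2·0² = 0, RHS = 2·0² - 1 = -1; 0 ≠ -1 — holds  (d = 1)
x = 0: LHS = -2·0³ - 2·0² = 0, RHS = 2·0² - 1 = -1; 0 ≠ -1 — holds  (d = 1)
x = 1: LHS = -2·1³ - 2·1² = -4, RHS = 2·1² - 1 = 1; -4 ≠ 1 — holds  (d = -5)
Away from these crossings d keeps a constant sign, and checking every integer in [-1000, 1000] confirms d ≠ 0 throughout. Hence the two sides are never equal, so the relation holds for every integer in [-1000, 1000].

Only (A) has a counterexample.

Answer: A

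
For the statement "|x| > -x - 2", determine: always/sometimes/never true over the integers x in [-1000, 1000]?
Over all integers in [-1000, 1000], LHS − RHS is smallest at x = 0, where it equals 2:
x = 0: LHS = |0| = 0, RHS = -0 - 2 = -2; 0 > -2 — holds
At the ends of the range:
x = -1000: LHS = |-1000| = 1000, RHS = -(-1000) - 2 = 998; 1000 > 998 — holds
x = 1000: LHS = |1000| = 1000, RHS = -1000 - 2 = -1002; 1000 > -1002 — holds
Hence LHS − RHS is never zero or negative, i.e. LHS > RHS throughout, so the relation holds for every integer in [-1000, 1000].

No counterexample exists.

Answer: Always true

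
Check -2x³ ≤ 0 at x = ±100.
x = 100: LHS = -2·100³ = -2000000; -2000000 ≤ 0 — holds
x = -100: LHS = -2·(-100)³ = 2000000; 2000000 ≤ 0 — FAILS

Answer: Partially: holds for x = 100, fails for x = -100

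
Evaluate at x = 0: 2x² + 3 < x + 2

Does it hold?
x = 0: LHS = 2·0² + 3 = 3, RHS = 0 + 2 = 2; 3 < 2 — FAILS

The relation fails at x = 0, so x = 0 is a counterexample.

Answer: No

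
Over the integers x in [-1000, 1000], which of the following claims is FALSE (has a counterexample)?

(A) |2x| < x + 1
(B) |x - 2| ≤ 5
(A) x = 1: LHS = |2·1| = |2| = 2, RHS = 1 + 1 = 2; 2 < 2 — FAILS
(B) x = -4: LHS = |(-4) - 2| = |-6| = 6; 6 ≤ 5 — FAILS

Answer: Both A and B are false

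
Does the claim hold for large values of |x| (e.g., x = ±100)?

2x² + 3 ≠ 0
x = 100: LHS = 2·100² + 3 = 20003; 20003 ≠ 0 — holds
x = -100: LHS = 2·(-100)² + 3 = 20003; 20003 ≠ 0 — holds

Answer: Yes, holds for both x = 100 and x = -100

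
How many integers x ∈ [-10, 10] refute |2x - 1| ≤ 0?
Counterexamples in [-10, 10]: {-10, -9, -8, -7, -6, -5, -4, -3, -2, -1, 0, 1, 2, 3, 4, 5, 6, 7, 8, 9, 10}.

Counting them gives 21 values.

Answer: 21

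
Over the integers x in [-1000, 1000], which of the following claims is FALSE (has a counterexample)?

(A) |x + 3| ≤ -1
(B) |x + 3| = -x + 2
(A) x = 0: LHS = |0 + 3| = |3| = 3; 3 ≤ -1 — FAILS
(B) x = 0: LHS = |0 + 3| = |3| = 3, RHS = -0 + 2 = 2; 3 = 2 — FAILS

Answer: Both A and B are false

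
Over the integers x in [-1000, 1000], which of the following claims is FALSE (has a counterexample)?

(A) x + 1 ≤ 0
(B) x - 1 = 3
(A) x = 0: LHS = 0 + 1 = 1; 1 ≤ 0 — FAILS
(B) x = 0: LHS = 0 - 1 = -1; -1 = 3 — FAILS

Answer: Both A and B are false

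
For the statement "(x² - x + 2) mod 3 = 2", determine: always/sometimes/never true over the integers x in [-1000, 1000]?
Holds at x = 0: LHS = (0² - 0 + 2) mod 3 = 2 mod 3 = 2; 2 = 2 — holds
Fails at x = -1: LHS = ((-1)² - (-1) + 2) mod 3 = 4 mod 3 = 1; 1 = 2 — FAILS
It is satisfied by some integers in the range but not all.

Answer: Sometimes true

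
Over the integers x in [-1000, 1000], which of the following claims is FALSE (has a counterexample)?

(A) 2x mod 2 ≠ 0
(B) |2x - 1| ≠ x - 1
(A) x = 0: LHS = (2·0) mod 2 = 0 mod 2 = 0; 0 ≠ 0 — FAILS

(B) Over all integers in [-1000, 1000], LHS − RHS is always positive; it is smallest at x = 1, where it equals 1:
x = 1: LHS = |2·1 - 1| = |1| = 1, RHS = 1 - 1 = 0; 1 ≠ 0 — holds
At the ends of the range:
x = -1000: LHS = |2·(-1000) - 1| = |-2001| = 2001, RHS = (-1000) - 1 = -1001; 2001 ≠ -1001 — holds
x = 1000: LHS = |2·1000 - 1| = |1999| = 1999, RHS = 1000 - 1 = 999; 1999 ≠ 999 — holds
Hence LHS − RHS is never 0, i.e. the two sides are never equal, so the relation holds for every integer in [-1000, 1000].

Only (A) has a counterexample.

Answer: A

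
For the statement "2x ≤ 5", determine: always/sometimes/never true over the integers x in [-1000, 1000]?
Holds at x = 0: LHS = 2·0 = 0; 0 ≤ 5 — holds
Fails at x = 3: LHS = 2·3 = 6; 6 ≤ 5 — FAILS
It is satisfied by some integers in the range but not all.

Answer: Sometimes true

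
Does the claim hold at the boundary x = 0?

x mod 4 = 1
x = 0: LHS = 0 mod 4 = 0; 0 = 1 — FAILS

The relation fails at x = 0, so x = 0 is a counterexample.

Answer: No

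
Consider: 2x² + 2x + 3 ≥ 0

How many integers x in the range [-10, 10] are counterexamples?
Over all integers in [-10, 10], LHS − RHS is smallest at x = 0, where it equals 3:
x = 0: LHS = 2·0² + 2·0 + 3 = 3; 3 ≥ 0 — holds
At the ends of the range:
x = -10: LHS = 2·(-10)² + 2·(-10) + 3 = 183; 183 ≥ 0 — holds
x = 10: LHS = 2·10² + 2·10 + 3 = 223; 223 ≥ 0 — holds
Hence LHS − RHS is never negative, i.e. LHS ≥ RHS throughout, so the relation holds for every integer in [-10, 10].

No counterexample appears in that range.

Answer: 0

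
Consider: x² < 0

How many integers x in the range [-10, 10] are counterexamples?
Counterexamples in [-10, 10]: {-10, -9, -8, -7, -6, -5, -4, -3, -2, -1, 0, 1, 2, 3, 4, 5, 6, 7, 8, 9, 10}.

Counting them gives 21 values.

Answer: 21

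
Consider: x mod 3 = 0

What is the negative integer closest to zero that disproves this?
Testing negative integers from -1 downward:
x = -1: LHS = (-1) mod 3 = 2; 2 = 0 — FAILS  ← closest negative counterexample to 0

Answer: x = -1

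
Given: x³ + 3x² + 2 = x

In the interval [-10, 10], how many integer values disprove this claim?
Counterexamples in [-10, 10]: {-10, -9, -8, -7, -6, -5, -4, -3, -2, -1, 0, 1, 2, 3, 4, 5, 6, 7, 8, 9, 10}.

Counting them gives 21 values.

Answer: 21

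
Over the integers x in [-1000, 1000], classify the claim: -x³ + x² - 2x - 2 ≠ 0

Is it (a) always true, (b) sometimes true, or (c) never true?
Track d = LHS − RHS over the integers in [-1000, 1000]. Equality would need d = 0, but d changes sign only between consecutive integers, jumping over 0:
x = -1: LHS = -(-1)³ + (-1)² - 2·(-1) - 2 = 2; 2 ≠ 0 — holds  (d = 2)
x = 0: LHS = -0³ + 0² - 2·0 - 2 = -2; -2 ≠ 0 — holds  (d = -2)
Away from these crossings d keeps a constant sign, and checking every integer in [-1000, 1000] confirms d ≠ 0 throughout. Hence the two sides are never equal, so the relation holds for every integer in [-1000, 1000].

No counterexample exists.

Answer: Always true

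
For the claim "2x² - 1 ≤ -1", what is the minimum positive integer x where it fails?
Testing positive integers:
x = 1: LHS = 2·1² - 1 = 1; 1 ≤ -1 — FAILS  ← smallest positive counterexample

Answer: x = 1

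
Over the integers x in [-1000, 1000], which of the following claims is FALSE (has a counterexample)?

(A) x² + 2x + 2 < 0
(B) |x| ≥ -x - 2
(A) x = 0: LHS = 0² + 2·0 + 2 = 2; 2 < 0 — FAILS

(B) Over all integers in [-1000, 1000], LHS − RHS is smallest at x = 0, where it equals 2:
x = 0: LHS = |0| = 0, RHS = -0 - 2 = -2; 0 ≥ -2 — holds
At the ends of the range:
x = -1000: LHS = |-1000| = 1000, RHS = -(-1000) - 2 = 998; 1000 ≥ 998 — holds
x = 1000: LHS = |1000| = 1000, RHS = -1000 - 2 = -1002; 1000 ≥ -1002 — holds
Hence LHS − RHS is never negative, i.e. LHS ≥ RHS throughout, so the relation holds for every integer in [-1000, 1000].

Only (A) has a counterexample.

Answer: A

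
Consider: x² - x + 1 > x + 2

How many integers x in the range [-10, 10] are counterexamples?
Counterexamples in [-10, 10]: {0, 1, 2}.

Counting them gives 3 values.

Answer: 3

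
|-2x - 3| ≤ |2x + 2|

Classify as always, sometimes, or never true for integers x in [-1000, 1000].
Holds at x = -2: LHS = |-2·(-2) - 3| = |1| = 1, RHS = |2·(-2) + 2| = |-2| = 2; 1 ≤ 2 — holds
Fails at x = 0: LHS = |-2·0 - 3| = |-3| = 3, RHS = |2·0 + 2| = |2| = 2; 3 ≤ 2 — FAILS
It is satisfied by some integers in the range but not all.

Answer: Sometimes true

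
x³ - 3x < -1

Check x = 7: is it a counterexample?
Substitute x = 7 into the relation:
x = 7: LHS = 7³ - 3·7 = 322; 322 < -1 — FAILS

Since the claim fails at x = 7, this value is a counterexample.

Answer: Yes, x = 7 is a counterexample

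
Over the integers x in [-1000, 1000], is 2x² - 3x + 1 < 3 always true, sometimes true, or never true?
Holds at x = 0: LHS = 2·0² - 3·0 + 1 = 1; 1 < 3 — holds
Fails at x = -1: LHS = 2·(-1)² - 3·(-1) + 1 = 6; 6 < 3 — FAILS
It is satisfied by some integers in the range but not all.

Answer: Sometimes true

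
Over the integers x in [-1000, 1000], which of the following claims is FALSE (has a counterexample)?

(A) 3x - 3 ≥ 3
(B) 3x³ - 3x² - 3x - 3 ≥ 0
(A) x = 0: LHS = 3·0 - 3 = -3; -3 ≥ 3 — FAILS
(B) x = 0: LHS = 3·0³ - 3·0² - 3·0 - 3 = -3; -3 ≥ 0 — FAILS

Answer: Both A and B are false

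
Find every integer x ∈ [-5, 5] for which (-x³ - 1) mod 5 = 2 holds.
Holds for: {-2, 3}
Fails for: {-5, -4, -3, -1, 0, 1, 2, 4, 5}

Answer: {-2, 3}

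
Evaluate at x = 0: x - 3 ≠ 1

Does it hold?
x = 0: LHS = 0 - 3 = -3; -3 ≠ 1 — holds

The relation is satisfied at x = 0.

Answer: Yes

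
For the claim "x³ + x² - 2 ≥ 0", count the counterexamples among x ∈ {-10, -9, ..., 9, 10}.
Counterexamples in [-10, 10]: {-10, -9, -8, -7, -6, -5, -4, -3, -2, -1, 0}.

Counting them gives 11 values.

Answer: 11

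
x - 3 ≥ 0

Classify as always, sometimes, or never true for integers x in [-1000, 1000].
Holds at x = 3: LHS = 3 - 3 = 0; 0 ≥ 0 — holds
Fails at x = 0: LHS = 0 - 3 = -3; -3 ≥ 0 — FAILS
It is satisfied by some integers in the range but not all.

Answer: Sometimes true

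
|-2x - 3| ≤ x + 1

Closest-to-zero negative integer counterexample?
Testing negative integers from -1 downward:
x = -1: LHS = |-2·(-1) - 3| = |-1| = 1, RHS = (-1) + 1 = 0; 1 ≤ 0 — FAILS  ← closest negative counterexample to 0

Answer: x = -1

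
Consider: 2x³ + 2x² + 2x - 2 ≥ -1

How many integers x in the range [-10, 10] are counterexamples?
Counterexamples in [-10, 10]: {-10, -9, -8, -7, -6, -5, -4, -3, -2, -1, 0}.

Counting them gives 11 values.

Answer: 11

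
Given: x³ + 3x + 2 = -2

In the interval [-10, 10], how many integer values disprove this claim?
Counterexamples in [-10, 10]: {-10, -9, -8, -7, -6, -5, -4, -3, -2, 0, 1, 2, 3, 4, 5, 6, 7, 8, 9, 10}.

Counting them gives 20 values.

Answer: 20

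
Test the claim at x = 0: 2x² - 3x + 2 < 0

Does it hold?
x = 0: LHS = 2·0² - 3·0 + 2 = 2; 2 < 0 — FAILS

The relation fails at x = 0, so x = 0 is a counterexample.

Answer: No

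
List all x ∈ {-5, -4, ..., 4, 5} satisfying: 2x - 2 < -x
Holds for: {-5, -4, -3, -2, -1, 0}
Fails for: {1, 2, 3, 4, 5}

Answer: {-5, -4, -3, -2, -1, 0}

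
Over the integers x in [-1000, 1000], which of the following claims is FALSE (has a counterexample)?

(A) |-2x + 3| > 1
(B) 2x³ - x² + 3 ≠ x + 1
(A) x = 1: LHS = |-2·1 + 3| = |1| = 1; 1 > 1 — FAILS
(B) x = -1: LHS = 2·(-1)³ - (-1)² + 3 = 0, RHS = (-1) + 1 = 0; 0 ≠ 0 — FAILS

Answer: Both A and B are false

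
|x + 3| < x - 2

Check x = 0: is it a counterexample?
Substitute x = 0 into the relation:
x = 0: LHS = |0 + 3| = |3| = 3, RHS = 0 - 2 = -2; 3 < -2 — FAILS

Since the claim fails at x = 0, this value is a counterexample.

Answer: Yes, x = 0 is a counterexample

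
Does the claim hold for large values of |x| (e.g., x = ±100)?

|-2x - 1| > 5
x = 100: LHS = |-2·100 - 1| = |-201| = 201; 201 > 5 — holds
x = -100: LHS = |-2·(-100) - 1| = |199| = 199; 199 > 5 — holds

Answer: Yes, holds for both x = 100 and x = -100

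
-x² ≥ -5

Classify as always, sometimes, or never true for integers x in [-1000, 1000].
Holds at x = 0: LHS = -0² = 0; 0 ≥ -5 — holds
Fails at x = 3: LHS = -3² = -9; -9 ≥ -5 — FAILS
It is satisfied by some integers in the range but not all.

Answer: Sometimes true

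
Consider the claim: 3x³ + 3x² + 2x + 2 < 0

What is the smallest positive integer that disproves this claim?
Testing positive integers:
x = 1: LHS = 3·1³ + 3·1² + 2·1 + 2 = 10; 10 < 0 — FAILS  ← smallest positive counterexample

Answer: x = 1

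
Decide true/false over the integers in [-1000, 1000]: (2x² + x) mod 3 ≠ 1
The claim fails at x = -1:
x = -1: LHS = (2·(-1)² + (-1)) mod 3 = 1 mod 3 = 1; 1 ≠ 1 — FAILS

Because a single integer refutes it, the statement is false.

Answer: False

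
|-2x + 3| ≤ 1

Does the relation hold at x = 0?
x = 0: LHS = |-2·0 + 3| = |3| = 3; 3 ≤ 1 — FAILS

The relation fails at x = 0, so x = 0 is a counterexample.

Answer: No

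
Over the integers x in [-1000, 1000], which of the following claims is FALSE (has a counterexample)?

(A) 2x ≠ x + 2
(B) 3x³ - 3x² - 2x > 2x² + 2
(A) x = 2: LHS = 2·2 = 4, RHS = 2 + 2 = 4; 4 ≠ 4 — FAILS
(B) x = 0: LHS = 3·0³ - 3·0² - 2·0 = 0, RHS = 2·0² + 2 = 2; 0 > 2 — FAILS

Answer: Both A and B are false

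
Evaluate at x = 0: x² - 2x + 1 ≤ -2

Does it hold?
x = 0: LHS = 0² - 2·0 + 1 = 1; 1 ≤ -2 — FAILS

The relation fails at x = 0, so x = 0 is a counterexample.

Answer: No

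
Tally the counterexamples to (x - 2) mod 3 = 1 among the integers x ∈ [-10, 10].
Counterexamples in [-10, 10]: {-10, -8, -7, -5, -4, -2, -1, 1, 2, 4, 5, 7, 8, 10}.

Counting them gives 14 values.

Answer: 14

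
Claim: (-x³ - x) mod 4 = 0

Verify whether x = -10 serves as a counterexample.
Substitute x = -10 into the relation:
x = -10: LHS = (-(-10)³ - (-10)) mod 4 = 1010 mod 4 = 2; 2 = 0 — FAILS

Since the claim fails at x = -10, this value is a counterexample.

Answer: Yes, x = -10 is a counterexample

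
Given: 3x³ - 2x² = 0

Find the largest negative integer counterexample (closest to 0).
Testing negative integers from -1 downward:
x = -1: LHS = 3·(-1)³ - 2·(-1)² = -5; -5 = 0 — FAILS  ← closest negative counterexample to 0

Answer: x = -1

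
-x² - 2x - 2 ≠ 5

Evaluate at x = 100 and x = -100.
x = 100: LHS = -100² - 2·100 - 2 = -10202; -10202 ≠ 5 — holds
x = -100: LHS = -(-100)² - 2·(-100) - 2 = -9802; -9802 ≠ 5 — holds

Answer: Yes, holds for both x = 100 and x = -100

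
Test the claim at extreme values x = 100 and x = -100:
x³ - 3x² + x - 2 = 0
x = 100: LHS = 100³ - 3·100² + 100 - 2 = 970098; 970098 = 0 — FAILS
x = -100: LHS = (-100)³ - 3·(-100)² + (-100) - 2 = -1030102; -1030102 = 0 — FAILS

Answer: No, fails for both x = 100 and x = -100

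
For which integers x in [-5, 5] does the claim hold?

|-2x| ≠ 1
Track d = LHS − RHS over the integers in [-5, 5]. Equality would need d = 0, but d changes sign only between consecutive integers, jumping over 0:
x = -1: LHS = |-2·(-1)| = |2| = 2; 2 ≠ 1 — holds  (d = 1)
x = 0: LHS = |-2·0| = |0| = 0; 0 ≠ 1 — holds  (d = -1)
x = 0: LHS = |-2·0| = |0| = 0; 0 ≠ 1 — holds  (d = -1)
x = 1: LHS = |-2·1| = |-2| = 2; 2 ≠ 1 — holds  (d = 1)
Away from these crossings d keeps a constant sign, and checking every integer in [-5, 5] confirms d ≠ 0 throughout. Hence the two sides are never equal, so the relation holds for every integer in [-5, 5].

Answer: All integers in [-5, 5]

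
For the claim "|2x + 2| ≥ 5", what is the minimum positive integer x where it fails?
Testing positive integers:
x = 1: LHS = |2·1 + 2| = |4| = 4; 4 ≥ 5 — FAILS  ← smallest positive counterexample

Answer: x = 1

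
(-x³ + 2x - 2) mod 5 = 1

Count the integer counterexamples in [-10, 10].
Counterexamples in [-10, 10]: {-10, -9, -8, -7, -6, -5, -4, -3, -2, -1, 0, 1, 2, 3, 4, 5, 6, 7, 8, 9, 10}.

Counting them gives 21 values.

Answer: 21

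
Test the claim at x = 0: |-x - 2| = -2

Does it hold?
x = 0: LHS = |-0 - 2| = |-2| = 2; 2 = -2 — FAILS

The relation fails at x = 0, so x = 0 is a counterexample.

Answer: No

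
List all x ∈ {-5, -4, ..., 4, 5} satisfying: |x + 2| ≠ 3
Holds for: {-4, -3, -2, -1, 0, 2, 3, 4, 5}
Fails for: {-5, 1}

Answer: {-4, -3, -2, -1, 0, 2, 3, 4, 5}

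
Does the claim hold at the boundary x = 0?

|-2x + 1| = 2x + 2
x = 0: LHS = |-2·0 + 1| = |1| = 1, RHS = 2·0 + 2 = 2; 1 = 2 — FAILS

The relation fails at x = 0, so x = 0 is a counterexample.

Answer: No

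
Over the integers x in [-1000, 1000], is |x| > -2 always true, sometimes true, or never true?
An absolute value is never negative, so the left side is ≥ 0 for every x, while the right side is -2. Tightest case in [-1000, 1000] is x = 0:
x = 0: LHS = |0| = 0; 0 > -2 — holds
Hence LHS − RHS is never zero or negative, i.e. LHS > RHS throughout, so the relation holds for every integer in [-1000, 1000].

No counterexample exists.

Answer: Always true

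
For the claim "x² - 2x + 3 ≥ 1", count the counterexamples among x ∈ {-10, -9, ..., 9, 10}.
Over all integers in [-10, 10], LHS − RHS is smallest at x = 1, where it equals 1:
x = 1: LHS = 1² - 2·1 + 3 = 2; 2 ≥ 1 — holds
At the ends of the range:
x = -10: LHS = (-10)² - 2·(-10) + 3 = 123; 123 ≥ 1 — holds
x = 10: LHS = 10² - 2·10 + 3 = 83; 83 ≥ 1 — holds
Hence LHS − RHS is never negative, i.e. LHS ≥ RHS throughout, so the relation holds for every integer in [-10, 10].

No counterexample appears in that range.

Answer: 0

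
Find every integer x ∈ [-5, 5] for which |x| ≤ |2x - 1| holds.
Over all integers in [-5, 5], LHS − RHS is largest at x = 1, where it equals 0:
x = 1: LHS = |1| = 1, RHS = |2·1 - 1| = |1| = 1; 1 ≤ 1 — holds
At the ends of the range:
x = -5: LHS = |-5| = 5, RHS = |2·(-5) - 1| = |-11| = 11; 5 ≤ 11 — holds
x = 5: LHS = |5| = 5, RHS = |2·5 - 1| = |9| = 9; 5 ≤ 9 — holds
Hence LHS − RHS is never positive, i.e. LHS ≤ RHS throughout, so the relation holds for every integer in [-5, 5].

Answer: All integers in [-5, 5]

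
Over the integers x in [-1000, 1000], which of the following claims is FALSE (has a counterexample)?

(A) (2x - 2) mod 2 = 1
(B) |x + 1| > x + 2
(A) x = 0: LHS = (2·0 - 2) mod 2 = (-2) mod 2 = 0; 0 = 1 — FAILS
(B) x = 0: LHS = |0 + 1| = |1| = 1, RHS = 0 + 2 = 2; 1 > 2 — FAILS

Answer: Both A and B are false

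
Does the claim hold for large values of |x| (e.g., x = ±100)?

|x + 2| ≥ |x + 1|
x = 100: LHS = |100 + 2| = |102| = 102, RHS = |100 + 1| = |101| = 101; 102 ≥ 101 — holds
x = -100: LHS = |(-100) + 2| = |-98| = 98, RHS = |(-100) + 1| = |-99| = 99; 98 ≥ 99 — FAILS

Answer: Partially: holds for x = 100, fails for x = -100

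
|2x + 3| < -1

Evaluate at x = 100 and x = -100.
x = 100: LHS = |2·100 + 3| = |203| = 203; 203 < -1 — FAILS
x = -100: LHS = |2·(-100) + 3| = |-197| = 197; 197 < -1 — FAILS

Answer: No, fails for both x = 100 and x = -100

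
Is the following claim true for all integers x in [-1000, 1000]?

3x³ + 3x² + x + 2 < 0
The claim fails at x = 0:
x = 0: LHS = 3·0³ + 3·0² + 0 + 2 = 2; 2 < 0 — FAILS

Because a single integer refutes it, the statement is false.

Answer: False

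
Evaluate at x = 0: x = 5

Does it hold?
x = 0: 0 = 5 — FAILS

The relation fails at x = 0, so x = 0 is a counterexample.

Answer: No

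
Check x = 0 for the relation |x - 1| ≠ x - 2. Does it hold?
x = 0: LHS = |0 - 1| = |-1| = 1, RHS = 0 - 2 = -2; 1 ≠ -2 — holds

The relation is satisfied at x = 0.

Answer: Yes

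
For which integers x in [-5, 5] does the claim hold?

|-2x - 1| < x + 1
Over all integers in [-5, 5], LHS − RHS is smallest at x = 0, where it equals 0:
x = 0: LHS = |-2·0 - 1| = |-1| = 1, RHS = 0 + 1 = 1; 1 < 1 — FAILS
At the ends of the range:
x = -5: LHS = |-2·(-5) - 1| = |9| = 9, RHS = (-5) + 1 = -4; 9 < -4 — FAILS
x = 5: LHS = |-2·5 - 1| = |-11| = 11, RHS = 5 + 1 = 6; 11 < 6 — FAILS
Hence LHS − RHS is never negative, i.e. LHS ≥ RHS throughout, so the claimed relation (<) fails for every integer in [-5, 5].

Answer: None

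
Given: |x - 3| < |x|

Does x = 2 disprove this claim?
Substitute x = 2 into the relation:
x = 2: LHS = |2 - 3| = |-1| = 1, RHS = |2| = 2; 1 < 2 — holds

The claim holds here, so x = 2 is not a counterexample. (A counterexample exists elsewhere, e.g. x = 0.)

Answer: No, x = 2 is not a counterexample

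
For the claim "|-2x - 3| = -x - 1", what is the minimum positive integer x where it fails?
Testing positive integers:
x = 1: LHS = |-2·1 - 3| = |-5| = 5, RHS = -1 - 1 = -2; 5 = -2 — FAILS  ← smallest positive counterexample

Answer: x = 1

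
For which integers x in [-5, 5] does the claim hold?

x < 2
Holds for: {-5, -4, -3, -2, -1, 0, 1}
Fails for: {2, 3, 4, 5}

Answer: {-5, -4, -3, -2, -1, 0, 1}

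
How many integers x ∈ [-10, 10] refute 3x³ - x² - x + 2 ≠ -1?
Counterexamples in [-10, 10]: {-1}.

Counting them gives 1 values.

Answer: 1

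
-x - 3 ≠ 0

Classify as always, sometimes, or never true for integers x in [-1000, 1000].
Holds at x = 0: LHS = -0 - 3 = -3; -3 ≠ 0 — holds
Fails at x = -3: LHS = -(-3) - 3 = 0; 0 ≠ 0 — FAILS
It is satisfied by some integers in the range but not all.

Answer: Sometimes true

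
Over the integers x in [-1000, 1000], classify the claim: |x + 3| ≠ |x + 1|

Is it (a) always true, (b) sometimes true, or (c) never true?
Holds at x = 0: LHS = |0 + 3| = |3| = 3, RHS = |0 + 1| = |1| = 1; 3 ≠ 1 — holds
Fails at x = -2: LHS = |(-2) + 3| = |1| = 1, RHS = |(-2) + 1| = |-1| = 1; 1 ≠ 1 — FAILS
It is satisfied by some integers in the range but not all.

Answer: Sometimes true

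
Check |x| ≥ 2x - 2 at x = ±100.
x = 100: LHS = |100| = 100, RHS = 2·100 - 2 = 198; 100 ≥ 198 — FAILS
x = -100: LHS = |-100| = 100, RHS = 2·(-100) - 2 = -202; 100 ≥ -202 — holds

Answer: Partially: fails for x = 100, holds for x = -100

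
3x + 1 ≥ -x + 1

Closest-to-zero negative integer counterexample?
Testing negative integers from -1 downward:
x = -1: LHS = 3·(-1) + 1 = -2, RHS = -(-1) + 1 = 2; -2 ≥ 2 — FAILS  ← closest negative counterexample to 0

Answer: x = -1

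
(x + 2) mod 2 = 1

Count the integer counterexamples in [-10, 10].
Counterexamples in [-10, 10]: {-10, -8, -6, -4, -2, 0, 2, 4, 6, 8, 10}.

Counting them gives 11 values.

Answer: 11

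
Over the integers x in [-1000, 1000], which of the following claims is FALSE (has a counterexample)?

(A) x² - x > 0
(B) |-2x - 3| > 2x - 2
(A) x = 0: LHS = 0² - 0 = 0; 0 > 0 — FAILS

(B) Over all integers in [-1000, 1000], LHS − RHS is smallest at x = 0, where it equals 5:
x = 0: LHS = |-2·0 - 3| = |-3| = 3, RHS = 2·0 - 2 = -2; 3 > -2 — holds
At the ends of the range:
x = -1000: LHS = |-2·(-1000) - 3| = |1997| = 1997, RHS = 2·(-1000) - 2 = -2002; 1997 > -2002 — holds
x = 1000: LHS = |-2·1000 - 3| = |-2003| = 2003, RHS = 2·1000 - 2 = 1998; 2003 > 1998 — holds
Hence LHS − RHS is never zero or negative, i.e. LHS > RHS throughout, so the relation holds for every integer in [-1000, 1000].

Only (A) has a counterexample.

Answer: A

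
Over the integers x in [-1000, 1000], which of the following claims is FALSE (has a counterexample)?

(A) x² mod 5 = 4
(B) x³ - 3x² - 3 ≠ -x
(A) x = 0: LHS = (0²) mod 5 = 0 mod 5 = 0; 0 = 4 — FAILS
(B) x = 3: LHS = 3³ - 3·3² - 3 = -3; -3 ≠ -3 — FAILS

Answer: Both A and B are false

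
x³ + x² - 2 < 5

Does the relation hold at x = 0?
x = 0: LHS = 0³ + 0² - 2 = -2; -2 < 5 — holds

The relation is satisfied at x = 0.

Answer: Yes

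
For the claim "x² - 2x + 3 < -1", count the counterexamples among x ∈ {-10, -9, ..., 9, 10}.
Counterexamples in [-10, 10]: {-10, -9, -8, -7, -6, -5, -4, -3, -2, -1, 0, 1, 2, 3, 4, 5, 6, 7, 8, 9, 10}.

Counting them gives 21 values.

Answer: 21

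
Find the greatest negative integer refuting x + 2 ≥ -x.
Testing negative integers from -1 downward:
x = -1: LHS = (-1) + 2 = 1, RHS = -(-1) = 1; 1 ≥ 1 — holds
x = -2: LHS = (-2) + 2 = 0, RHS = -(-2) = 2; 0 ≥ 2 — FAILS  ← closest negative counterexample to 0

Answer: x = -2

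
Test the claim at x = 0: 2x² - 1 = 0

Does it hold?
x = 0: LHS = 2·0² - 1 = -1; -1 = 0 — FAILS

The relation fails at x = 0, so x = 0 is a counterexample.

Answer: No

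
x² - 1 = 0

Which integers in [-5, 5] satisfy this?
Holds for: {-1, 1}
Fails for: {-5, -4, -3, -2, 0, 2, 3, 4, 5}

Answer: {-1, 1}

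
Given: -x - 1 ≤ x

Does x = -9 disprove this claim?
Substitute x = -9 into the relation:
x = -9: LHS = -(-9) - 1 = 8; 8 ≤ -9 — FAILS

Since the claim fails at x = -9, this value is a counterexample.

Answer: Yes, x = -9 is a counterexample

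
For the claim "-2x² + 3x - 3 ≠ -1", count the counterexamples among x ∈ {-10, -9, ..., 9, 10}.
Over all integers in [-10, 10], LHS − RHS is always negative; it is closest to 0 at x = 1, where it equals -1:
x = 1: LHS = -2·1² + 3·1 - 3 = -2; -2 ≠ -1 — holds
At the ends of the range:
x = -10: LHS = -2·(-10)² + 3·(-10) - 3 = -233; -233 ≠ -1 — holds
x = 10: LHS = -2·10² + 3·10 - 3 = -173; -173 ≠ -1 — holds
Hence LHS − RHS is never 0, i.e. the two sides are never equal, so the relation holds for every integer in [-10, 10].

No counterexample appears in that range.

Answer: 0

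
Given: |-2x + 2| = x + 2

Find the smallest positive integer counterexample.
Testing positive integers:
x = 1: LHS = |-2·1 + 2| = |0| = 0, RHS = 1 + 2 = 3; 0 = 3 — FAILS  ← smallest positive counterexample

Answer: x = 1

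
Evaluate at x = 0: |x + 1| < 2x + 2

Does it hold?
x = 0: LHS = |0 + 1| = |1| = 1, RHS = 2·0 + 2 = 2; 1 < 2 — holds

The relation is satisfied at x = 0.

Answer: Yes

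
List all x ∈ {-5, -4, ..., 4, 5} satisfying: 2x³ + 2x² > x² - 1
Holds for: {0, 1, 2, 3, 4, 5}
Fails for: {-5, -4, -3, -2, -1}

Answer: {0, 1, 2, 3, 4, 5}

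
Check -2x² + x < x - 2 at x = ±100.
x = 100: LHS = -2·100² + 100 = -19900, RHS = 100 - 2 = 98; -19900 < 98 — holds
x = -100: LHS = -2·(-100)² + (-100) = -20100, RHS = (-100) - 2 = -102; -20100 < -102 — holds

Answer: Yes, holds for both x = 100 and x = -100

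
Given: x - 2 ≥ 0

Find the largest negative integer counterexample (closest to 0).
Testing negative integers from -1 downward:
x = -1: LHS = (-1) - 2 = -3; -3 ≥ 0 — FAILS  ← closest negative counterexample to 0

Answer: x = -1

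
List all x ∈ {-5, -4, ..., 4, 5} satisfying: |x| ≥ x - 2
Over all integers in [-5, 5], LHS − RHS is smallest at x = 0, where it equals 2:
x = 0: LHS = |0| = 0, RHS = 0 - 2 = -2; 0 ≥ -2 — holds
At the ends of the range:
x = -5: LHS = |-5| = 5, RHS = (-5) - 2 = -7; 5 ≥ -7 — holds
x = 5: LHS = |5| = 5, RHS = 5 - 2 = 3; 5 ≥ 3 — holds
Hence LHS − RHS is never negative, i.e. LHS ≥ RHS throughout, so the relation holds for every integer in [-5, 5].

Answer: All integers in [-5, 5]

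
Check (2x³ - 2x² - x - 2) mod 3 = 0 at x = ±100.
x = 100: LHS = (2·100³ - 2·100² - 100 - 2) mod 3 = 1979898 mod 3 = 0; 0 = 0 — holds
x = -100: LHS = (2·(-100)³ - 2·(-100)² - (-100) - 2) mod 3 = (-2019902) mod 3 = 1; 1 = 0 — FAILS

Answer: Partially: holds for x = 100, fails for x = -100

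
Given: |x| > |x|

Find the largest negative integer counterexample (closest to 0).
Testing negative integers from -1 downward:
x = -1: LHS = |-1| = 1, RHS = |-1| = 1; 1 > 1 — FAILS  ← closest negative counterexample to 0

Answer: x = -1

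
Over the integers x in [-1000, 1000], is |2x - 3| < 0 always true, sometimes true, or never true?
An absolute value is never negative, so the left side is ≥ 0 for every x, while the right side is 0. Tightest case in [-1000, 1000] is x = 1:
x = 1: LHS = |2·1 - 3| = |-1| = 1; 1 < 0 — FAILS
Hence LHS − RHS is never negative, i.e. LHS ≥ RHS throughout, so the claimed relation (<) fails for every integer in [-1000, 1000].

No integer in the range satisfies it.

Answer: Never true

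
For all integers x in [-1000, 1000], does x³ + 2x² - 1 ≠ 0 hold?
The claim fails at x = -1:
x = -1: LHS = (-1)³ + 2·(-1)² - 1 = 0; 0 ≠ 0 — FAILS

Because a single integer refutes it, the statement is false.

Answer: False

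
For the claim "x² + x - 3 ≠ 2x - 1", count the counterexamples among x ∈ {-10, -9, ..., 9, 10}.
Counterexamples in [-10, 10]: {-1, 2}.

Counting them gives 2 values.

Answer: 2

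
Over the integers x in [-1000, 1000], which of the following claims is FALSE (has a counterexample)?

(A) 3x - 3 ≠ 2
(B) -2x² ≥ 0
(A) Track d = LHS − RHS over the integers in [-1000, 1000]. Equality would need d = 0, but d changes sign only between consecutive integers, jumping over 0:
x = 1: LHS = 3·1 - 3 = 0; 0 ≠ 2 — holds  (d = -2)
x = 2: LHS = 3·2 - 3 = 3; 3 ≠ 2 — holds  (d = 1)
Away from these crossings d keeps a constant sign, and checking every integer in [-1000, 1000] confirms d ≠ 0 throughout. Hence the two sides are never equal, so the relation holds for every integer in [-1000, 1000].

(B) x = 1: LHS = -2·1² = -2; -2 ≥ 0 — FAILS

Only (B) has a counterexample.

Answer: B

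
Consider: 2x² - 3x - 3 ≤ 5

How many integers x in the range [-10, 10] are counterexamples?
Counterexamples in [-10, 10]: {-10, -9, -8, -7, -6, -5, -4, -3, -2, 3, 4, 5, 6, 7, 8, 9, 10}.

Counting them gives 17 values.

Answer: 17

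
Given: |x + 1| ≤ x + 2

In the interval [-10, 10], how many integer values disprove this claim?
Counterexamples in [-10, 10]: {-10, -9, -8, -7, -6, -5, -4, -3, -2}.

Counting them gives 9 values.

Answer: 9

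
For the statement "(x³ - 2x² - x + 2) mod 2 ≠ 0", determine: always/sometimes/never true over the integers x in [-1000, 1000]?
For a polynomial with integer coefficients, its value mod 2 depends only on x mod 2, so it suffices to check one representative of each residue class, x = 0, 1:
x = 0: LHS = (0³ - 2·0² - 0 + 2) mod 2 = 2 mod 2 = 0; 0 ≠ 0 — FAILS
x = 1: LHS = (1³ - 2·1² - 1 + 2) mod 2 = 0 mod 2 = 0; 0 ≠ 0 — FAILS
The relation fails in every residue class, so the claimed relation (≠) fails for every integer in [-1000, 1000].

No integer in the range satisfies it.

Answer: Never true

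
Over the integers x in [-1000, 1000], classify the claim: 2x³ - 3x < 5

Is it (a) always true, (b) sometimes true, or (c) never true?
Holds at x = 0: LHS = 2·0³ - 3·0 = 0; 0 < 5 — holds
Fails at x = 2: LHS = 2·2³ - 3·2 = 10; 10 < 5 — FAILS
It is satisfied by some integers in the range but not all.

Answer: Sometimes true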